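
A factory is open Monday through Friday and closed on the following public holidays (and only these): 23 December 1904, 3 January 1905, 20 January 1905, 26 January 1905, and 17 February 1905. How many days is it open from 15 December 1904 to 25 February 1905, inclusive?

15 December 1904 is a Thursday.
The range spans 73 days (inclusive of both endpoints).
73 = 7 × 10 + 3, so there are 10 full weeks plus 3 extra days.
Each full week contributes 5 weekdays (Mon–Fri): 10 × 5 = 50.
The 3 extra days are Thursday, Friday, Saturday — 2 of them qualify.
Total: 50 + 2 = 52.
Holidays: 23 December 1904 (Fri); 3 January 1905 (Tue); 20 January 1905 (Fri); 26 January 1905 (Thu); 17 February 1905 (Fri).
All 5 holidays fall on weekdays, so subtract 5.
Business days: 52 − 5 = 47.

47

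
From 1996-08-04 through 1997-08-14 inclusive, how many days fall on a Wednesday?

54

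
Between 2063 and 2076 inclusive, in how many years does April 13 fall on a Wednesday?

2

Day of week of April 13 in each year:
2063: Fri, 2064: Sun, 2065: Mon, 2066: Tue, 2067: Wed ✓, 2068: Fri, 2069: Sat, 2070: Sun, 2071: Mon, 2072: Wed ✓, 2073: Thu, 2074: Fri, 2075: Sat, 2076: Mon
Wednesdays: 2067, 2072.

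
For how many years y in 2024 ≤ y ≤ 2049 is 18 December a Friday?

4

Day of week of December 18 in each year:
2024: Wed, 2025: Thu, 2026: Fri ✓, 2027: Sat, 2028: Mon, 2029: Tue, 2030: Wed, 2031: Thu, 2032: Sat, 2033: Sun, 2034: Mon, 2035: Tue, 2036: Thu, 2037: Fri ✓, 2038: Sat, 2039: Sun, 2040: Tue, 2041: Wed, 2042: Thu, 2043: Fri ✓, 2044: Sun, 2045: Mon, 2046: Tue, 2047: Wed, 2048: Fri ✓, 2049: Sat
Fridays: 2026, 2037, 2043, 2048.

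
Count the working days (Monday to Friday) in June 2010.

22 weekdays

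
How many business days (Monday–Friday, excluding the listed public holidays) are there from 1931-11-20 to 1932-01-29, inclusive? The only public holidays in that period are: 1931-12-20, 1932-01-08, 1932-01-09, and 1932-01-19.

1931-11-20 is a Friday.
That's 71 days from start to end, counting both.
71 = 7 × 10 + 1, so there are 10 full weeks plus 1 extra day.
Each full week contributes 5 weekdays (Mon–Fri): 10 × 5 = 50.
The 1 extra day is Friday — 1 of them qualifies.
Total: 50 + 1 = 51.
Holidays: 1931-12-20 (Sun); 1932-01-08 (Fri); 1932-01-09 (Sat); 1932-01-19 (Tue).
2 of the 4 holidays fall on weekdays; the rest are weekends and were already excluded.
Business days: 51 − 2 = 49.

49 business days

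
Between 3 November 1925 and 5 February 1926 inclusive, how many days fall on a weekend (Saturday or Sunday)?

26

3 November 1925 is a Tuesday.
From 3 November 1925 to 5 February 1926 is 95 days inclusive.
95 = 7 × 13 + 4, so there are 13 full weeks plus 4 extra days.
Each full week contributes 2 weekend days (Sat, Sun): 13 × 2 = 26.
The 4 extra days are Tue, Wed, Thu, Fri — none qualify.
Total: 26 + 0 = 26.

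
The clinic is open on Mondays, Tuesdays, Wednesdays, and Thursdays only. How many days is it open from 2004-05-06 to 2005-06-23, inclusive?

237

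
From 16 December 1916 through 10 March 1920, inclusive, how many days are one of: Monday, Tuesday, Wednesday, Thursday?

16 December 1916 is a Saturday.
The range spans 1181 days (inclusive of both endpoints).
1181 = 7 × 168 + 5, so there are 168 full weeks plus 5 extra days.
Each full week contributes 4 days from the set (Mon, Tue, Wed, Thu): 168 × 4 = 672.
The 5 extra days are Sat, Sun, Mon, Tue, Wed — 3 of them qualify.
Total: 672 + 3 = 675.

675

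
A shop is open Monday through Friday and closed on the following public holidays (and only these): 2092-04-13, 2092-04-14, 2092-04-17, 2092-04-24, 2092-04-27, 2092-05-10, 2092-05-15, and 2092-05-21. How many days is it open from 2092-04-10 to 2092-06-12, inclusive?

41 business days

2092-04-10 is a Thursday.
From 2092-04-10 to 2092-06-12 is 64 days inclusive.
64 = 7 × 9 + 1, so there are 9 full weeks plus 1 extra day.
Each full week contributes 5 weekdays (Mon–Fri): 9 × 5 = 45.
The 1 extra day is Thu — 1 of them qualifies.
Total: 45 + 1 = 46.
Holidays: 2092-04-13 (Sun); 2092-04-14 (Mon); 2092-04-17 (Thu); 2092-04-24 (Thu); 2092-04-27 (Sun); 2092-05-10 (Sat); 2092-05-15 (Thu); 2092-05-21 (Wed).
5 of the 8 holidays fall on weekdays; the rest are weekends and were already excluded.
Business days: 46 − 5 = 41.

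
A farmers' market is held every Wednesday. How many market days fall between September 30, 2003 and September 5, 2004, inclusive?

September 30, 2003 is a Tuesday.
From September 30, 2003 to September 5, 2004 is 342 days inclusive.
342 = 7 × 48 + 6, so there are 48 full weeks plus 6 extra days.
Each full week contributes one Wednesday: 48 so far.
The 6 extra days are Tuesday, Wednesday, Thursday, Friday, Saturday, Sunday — 1 of them qualifies.
Total: 48 + 1 = 49.

49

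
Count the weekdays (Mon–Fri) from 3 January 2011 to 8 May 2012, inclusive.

3 January 2011 is a Monday.
That's 492 days from start to end, counting both.
492 = 7 × 70 + 2, so there are 70 full weeks plus 2 extra days.
Each full week contributes 5 weekdays (Mon–Fri): 70 × 5 = 350.
The 2 extra days are Monday, Tuesday — 2 of them qualify.
Total: 350 + 2 = 352.

352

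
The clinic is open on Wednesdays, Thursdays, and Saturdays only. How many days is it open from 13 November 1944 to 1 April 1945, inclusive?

60

13 November 1944 is a Monday.
From 13 November 1944 to 1 April 1945 is 140 days inclusive.
140 = 7 × 20, so the span is exactly 20 full weeks.
Each full week contributes 3 days from the set (Wed, Thu, Sat): 20 × 3 = 60.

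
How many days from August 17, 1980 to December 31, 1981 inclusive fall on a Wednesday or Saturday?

143

August 17, 1980 is a Sunday.
The range spans 502 days (inclusive of both endpoints).
502 = 7 × 71 + 5, so there are 71 full weeks plus 5 extra days.
Each full week contributes 2 days from the set (Wed, Sat): 71 × 2 = 142.
The 5 extra days are Sunday, Monday, Tuesday, Wednesday, Thursday — 1 of them qualifies.
Total: 142 + 1 = 143.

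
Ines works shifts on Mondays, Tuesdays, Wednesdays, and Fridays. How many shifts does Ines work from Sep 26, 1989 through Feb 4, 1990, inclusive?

75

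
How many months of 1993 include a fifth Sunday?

A month has five Sundays exactly when Sunday falls within its first (length − 28) days.
Jan: 31 days, starts Fri → 5 of Fri, Sat, Sun ✓
Feb: 28 days, starts Mon → 5 of (none)
Mar: 31 days, starts Mon → 5 of Mon, Tue, Wed
Apr: 30 days, starts Thu → 5 of Thu, Fri
May: 31 days, starts Sat → 5 of Sat, Sun, Mon ✓
Jun: 30 days, starts Tue → 5 of Tue, Wed
Jul: 31 days, starts Thu → 5 of Thu, Fri, Sat
Aug: 31 days, starts Sun → 5 of Sun, Mon, Tue ✓
Sep: 30 days, starts Wed → 5 of Wed, Thu
Oct: 31 days, starts Fri → 5 of Fri, Sat, Sun ✓
Nov: 30 days, starts Mon → 5 of Mon, Tue
Dec: 31 days, starts Wed → 5 of Wed, Thu, Fri
Months with five Sundays: Jan, May, Aug, Oct.

4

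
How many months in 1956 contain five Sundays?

A month has five Sundays exactly when Sunday falls within its first (length − 28) days.
Jan: 31 days, starts Sun → 5 of Sun, Mon, Tue ✓
Feb: 29 days, starts Wed → 5 of Wed
Mar: 31 days, starts Thu → 5 of Thu, Fri, Sat
Apr: 30 days, starts Sun → 5 of Sun, Mon ✓
May: 31 days, starts Tue → 5 of Tue, Wed, Thu
Jun: 30 days, starts Fri → 5 of Fri, Sat
Jul: 31 days, starts Sun → 5 of Sun, Mon, Tue ✓
Aug: 31 days, starts Wed → 5 of Wed, Thu, Fri
Sep: 30 days, starts Sat → 5 of Sat, Sun ✓
Oct: 31 days, starts Mon → 5 of Mon, Tue, Wed
Nov: 30 days, starts Thu → 5 of Thu, Fri
Dec: 31 days, starts Sat → 5 of Sat, Sun, Mon ✓
Months with five Sundays: Jan, Apr, Jul, Sep, Dec.

5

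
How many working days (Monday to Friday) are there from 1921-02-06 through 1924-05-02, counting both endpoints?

1921-02-06 is a Sunday.
That's 1182 days from start to end, counting both.
1182 = 7 × 168 + 6, so there are 168 full weeks plus 6 extra days.
Each full week contributes 5 weekdays (Mon–Fri): 168 × 5 = 840.
The 6 extra days are Sunday, Monday, Tuesday, Wednesday, Thursday, Friday — 5 of them qualify.
Total: 840 + 5 = 845.

845 weekdays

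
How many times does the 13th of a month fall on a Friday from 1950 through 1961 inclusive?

Friday-the-13ths by year:
1950: Jan, Oct
1951: Apr, Jul
1952: Jun
1953: Feb, Mar, Nov
1954: Aug
1955: May
1956: Jan, Apr, Jul
1957: Sep, Dec
1958: Jun
1959: Feb, Mar, Nov
1960: May
1961: Jan, Oct

22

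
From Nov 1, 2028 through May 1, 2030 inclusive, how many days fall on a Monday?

Nov 1, 2028 is a Wednesday.
The range spans 547 days (inclusive of both endpoints).
547 = 7 × 78 + 1, so there are 78 full weeks plus 1 extra day.
Each full week contributes one Monday: 78 so far.
The 1 extra day is Wednesday — none qualify.
Total: 78 + 0 = 78.

78 Mondays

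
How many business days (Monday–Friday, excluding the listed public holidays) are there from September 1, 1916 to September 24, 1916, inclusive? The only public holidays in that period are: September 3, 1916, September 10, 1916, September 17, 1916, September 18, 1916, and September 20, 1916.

September 1, 1916 is a Friday.
From September 1, 1916 to September 24, 1916 is 24 days inclusive.
24 = 7 × 3 + 3, so there are 3 full weeks plus 3 extra days.
Each full week contributes 5 weekdays (Mon–Fri): 3 × 5 = 15.
The 3 extra days are Fri, Sat, Sun — 1 of them qualifies.
Total: 15 + 1 = 16.
Holidays: September 3, 1916 (Sun); September 10, 1916 (Sun); September 17, 1916 (Sun); September 18, 1916 (Mon); September 20, 1916 (Wed).
2 of the 5 holidays fall on weekdays; the rest are weekends and were already excluded.
Business days: 16 − 2 = 14.

14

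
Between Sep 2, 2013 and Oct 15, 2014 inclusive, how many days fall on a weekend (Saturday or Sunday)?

116

Sep 2, 2013 is a Monday.
From Sep 2, 2013 to Oct 15, 2014 is 409 days inclusive.
409 = 7 × 58 + 3, so there are 58 full weeks plus 3 extra days.
Each full week contributes 2 weekend days (Sat, Sun): 58 × 2 = 116.
The 3 extra days are Mon, Tue, Wed — none qualify.
Total: 116 + 0 = 116.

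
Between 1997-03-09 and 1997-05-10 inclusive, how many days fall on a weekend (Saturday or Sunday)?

1997-03-09 is a Sunday.
From 1997-03-09 to 1997-05-10 is 63 days inclusive.
63 = 7 × 9, so the span is exactly 9 full weeks.
Each full week contributes 2 weekend days (Sat, Sun): 9 × 2 = 18.
Total: 18.

18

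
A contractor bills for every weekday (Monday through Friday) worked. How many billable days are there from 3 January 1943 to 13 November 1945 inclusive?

3 January 1943 is a Sunday.
From 3 January 1943 to 13 November 1945 is 1046 days inclusive.
1046 = 7 × 149 + 3, so there are 149 full weeks plus 3 extra days.
Each full week contributes 5 weekdays (Mon–Fri): 149 × 5 = 745.
The 3 extra days are Sun, Mon, Tue — 2 of them qualify.
Total: 745 + 2 = 747.

747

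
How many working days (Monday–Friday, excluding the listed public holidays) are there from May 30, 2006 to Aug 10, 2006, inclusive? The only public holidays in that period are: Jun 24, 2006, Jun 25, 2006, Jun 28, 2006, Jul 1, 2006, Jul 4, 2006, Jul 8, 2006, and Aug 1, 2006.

50 working days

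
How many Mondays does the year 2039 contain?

Jan 1, 2039 is a Saturday.
From Jan 1, 2039 to Dec 31, 2039 is 365 days inclusive.
365 = 7 × 52 + 1, so there are 52 full weeks plus 1 extra day.
Each full week contributes one Monday: 52 so far.
The 1 extra day is Saturday — none qualify.
Total: 52 + 0 = 52.

52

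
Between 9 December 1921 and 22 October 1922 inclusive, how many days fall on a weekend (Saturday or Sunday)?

92

9 December 1921 is a Friday.
That's 318 days from start to end, counting both.
318 = 7 × 45 + 3, so there are 45 full weeks plus 3 extra days.
Each full week contributes 2 weekend days (Sat, Sun): 45 × 2 = 90.
The 3 extra days are Friday, Saturday, Sunday — 2 of them qualify.
Total: 90 + 2 = 92.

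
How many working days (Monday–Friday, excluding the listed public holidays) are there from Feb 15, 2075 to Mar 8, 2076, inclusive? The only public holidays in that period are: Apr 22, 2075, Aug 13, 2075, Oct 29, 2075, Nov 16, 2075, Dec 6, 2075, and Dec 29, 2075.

Feb 15, 2075 is a Friday.
That's 388 days from start to end, counting both.
388 = 7 × 55 + 3, so there are 55 full weeks plus 3 extra days.
Each full week contributes 5 weekdays (Mon–Fri): 55 × 5 = 275.
The 3 extra days are Friday, Saturday, Sunday — 1 of them qualifies.
Total: 275 + 1 = 276.
Holidays: Apr 22, 2075 (Mon); Aug 13, 2075 (Tue); Oct 29, 2075 (Tue); Nov 16, 2075 (Sat); Dec 6, 2075 (Fri); Dec 29, 2075 (Sun).
4 of the 6 holidays fall on weekdays; the rest are weekends and were already excluded.
Business days: 276 − 4 = 272.

272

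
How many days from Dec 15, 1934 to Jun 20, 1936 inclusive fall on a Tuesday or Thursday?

158

Dec 15, 1934 is a Saturday.
The range spans 554 days (inclusive of both endpoints).
554 = 7 × 79 + 1, so there are 79 full weeks plus 1 extra day.
Each full week contributes 2 days from the set (Tue, Thu): 79 × 2 = 158.
The 1 extra day is Sat — none qualify.
Total: 158 + 0 = 158.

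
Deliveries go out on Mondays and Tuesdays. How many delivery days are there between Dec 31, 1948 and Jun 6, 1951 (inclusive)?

254

Dec 31, 1948 is a Friday.
From Dec 31, 1948 to Jun 6, 1951 is 888 days inclusive.
888 = 7 × 126 + 6, so there are 126 full weeks plus 6 extra days.
Each full week contributes 2 days from the set (Mon, Tue): 126 × 2 = 252.
The 6 extra days are Friday, Saturday, Sunday, Monday, Tuesday, Wednesday — 2 of them qualify.
Total: 252 + 2 = 254.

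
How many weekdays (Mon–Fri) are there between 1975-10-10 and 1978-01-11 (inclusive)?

589

1975-10-10 is a Friday.
From 1975-10-10 to 1978-01-11 is 825 days inclusive.
825 = 7 × 117 + 6, so there are 117 full weeks plus 6 extra days.
Each full week contributes 5 weekdays (Mon–Fri): 117 × 5 = 585.
The 6 extra days are Fri, Sat, Sun, Mon, Tue, Wed — 4 of them qualify.
Total: 585 + 4 = 589.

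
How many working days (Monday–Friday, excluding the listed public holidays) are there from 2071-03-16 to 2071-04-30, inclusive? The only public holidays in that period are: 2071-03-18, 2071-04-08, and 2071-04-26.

32 working days

2071-03-16 is a Monday.
The range spans 46 days (inclusive of both endpoints).
46 = 7 × 6 + 4, so there are 6 full weeks plus 4 extra days.
Each full week contributes 5 weekdays (Mon–Fri): 6 × 5 = 30.
The 4 extra days are Monday, Tuesday, Wednesday, Thursday — 4 of them qualify.
Total: 30 + 4 = 34.
Holidays: 2071-03-18 (Wed); 2071-04-08 (Wed); 2071-04-26 (Sun).
2 of the 3 holidays fall on weekdays; the rest are weekends and were already excluded.
Business days: 34 − 2 = 32.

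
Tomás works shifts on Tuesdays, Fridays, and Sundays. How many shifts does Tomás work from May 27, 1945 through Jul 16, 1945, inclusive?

May 27, 1945 is a Sunday.
From May 27, 1945 to Jul 16, 1945 is 51 days inclusive.
51 = 7 × 7 + 2, so there are 7 full weeks plus 2 extra days.
Each full week contributes 3 days from the set (Tue, Fri, Sun): 7 × 3 = 21.
The 2 extra days are Sun, Mon — 1 of them qualifies.
Total: 21 + 1 = 22.

22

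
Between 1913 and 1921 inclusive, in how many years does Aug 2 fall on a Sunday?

1

Day of week of August 2 in each year:
1913: Sat, 1914: Sun ✓, 1915: Mon, 1916: Wed, 1917: Thu, 1918: Fri, 1919: Sat, 1920: Mon, 1921: Tue
Sundays: 1914.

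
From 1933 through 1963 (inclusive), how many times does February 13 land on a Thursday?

Day of week of February 13 in each year:
1933: Mon, 1934: Tue, 1935: Wed, 1936: Thu ✓, 1937: Sat, 1938: Sun, 1939: Mon, 1940: Tue, 1941: Thu ✓, 1942: Fri, 1943: Sat, 1944: Sun, 1945: Tue, 1946: Wed, 1947: Thu ✓, 1948: Fri, 1949: Sun, 1950: Mon, 1951: Tue, 1952: Wed, 1953: Fri, 1954: Sat, 1955: Sun, 1956: Mon, 1957: Wed, 1958: Thu ✓, 1959: Fri, 1960: Sat, 1961: Mon, 1962: Tue, 1963: Wed
Thursdays: 1936, 1941, 1947, 1958.

4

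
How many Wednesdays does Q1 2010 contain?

13

1 January 2010 is a Friday.
From 1 January 2010 to 31 March 2010 is 90 days inclusive.
90 = 7 × 12 + 6, so there are 12 full weeks plus 6 extra days.
Each full week contributes one Wednesday: 12 so far.
The 6 extra days are Friday, Saturday, Sunday, Monday, Tuesday, Wednesday — 1 of them qualifies.
Total: 12 + 1 = 13.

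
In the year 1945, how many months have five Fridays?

A month has five Fridays exactly when Friday falls within its first (length − 28) days.
Jan: 31 days, starts Mon → 5 of Mon, Tue, Wed
Feb: 28 days, starts Thu → 5 of (none)
Mar: 31 days, starts Thu → 5 of Thu, Fri, Sat ✓
Apr: 30 days, starts Sun → 5 of Sun, Mon
May: 31 days, starts Tue → 5 of Tue, Wed, Thu
Jun: 30 days, starts Fri → 5 of Fri, Sat ✓
Jul: 31 days, starts Sun → 5 of Sun, Mon, Tue
Aug: 31 days, starts Wed → 5 of Wed, Thu, Fri ✓
Sep: 30 days, starts Sat → 5 of Sat, Sun
Oct: 31 days, starts Mon → 5 of Mon, Tue, Wed
Nov: 30 days, starts Thu → 5 of Thu, Fri ✓
Dec: 31 days, starts Sat → 5 of Sat, Sun, Mon
Months with five Fridays: Mar, Jun, Aug, Nov.

4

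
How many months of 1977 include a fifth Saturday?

5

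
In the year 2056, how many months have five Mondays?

4

A month has five Mondays exactly when Monday falls within its first (length − 28) days.
Jan: 31 days, starts Sat → 5 of Sat, Sun, Mon ✓
Feb: 29 days, starts Tue → 5 of Tue
Mar: 31 days, starts Wed → 5 of Wed, Thu, Fri
Apr: 30 days, starts Sat → 5 of Sat, Sun
May: 31 days, starts Mon → 5 of Mon, Tue, Wed ✓
Jun: 30 days, starts Thu → 5 of Thu, Fri
Jul: 31 days, starts Sat → 5 of Sat, Sun, Mon ✓
Aug: 31 days, starts Tue → 5 of Tue, Wed, Thu
Sep: 30 days, starts Fri → 5 of Fri, Sat
Oct: 31 days, starts Sun → 5 of Sun, Mon, Tue ✓
Nov: 30 days, starts Wed → 5 of Wed, Thu
Dec: 31 days, starts Fri → 5 of Fri, Sat, Sun
Months with five Mondays: Jan, May, Jul, Oct.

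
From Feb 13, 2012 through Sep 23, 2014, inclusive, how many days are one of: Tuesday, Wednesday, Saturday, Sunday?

545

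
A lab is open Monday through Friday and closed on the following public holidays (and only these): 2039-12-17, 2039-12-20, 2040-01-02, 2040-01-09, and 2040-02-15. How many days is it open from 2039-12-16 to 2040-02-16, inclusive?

2039-12-16 is a Friday.
That's 63 days from start to end, counting both.
63 = 7 × 9, so the span is exactly 9 full weeks.
Each full week contributes 5 weekdays (Mon–Fri): 9 × 5 = 45.
Total: 45.
Holidays: 2039-12-17 (Sat); 2039-12-20 (Tue); 2040-01-02 (Mon); 2040-01-09 (Mon); 2040-02-15 (Wed).
4 of the 5 holidays fall on weekdays; the rest are weekends and were already excluded.
Business days: 45 − 4 = 41.

41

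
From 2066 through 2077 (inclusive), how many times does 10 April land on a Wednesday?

2

Day of week of April 10 in each year:
2066: Sat, 2067: Sun, 2068: Tue, 2069: Wed ✓, 2070: Thu, 2071: Fri, 2072: Sun, 2073: Mon, 2074: Tue, 2075: Wed ✓, 2076: Fri, 2077: Sat
Wednesdays: 2069, 2075.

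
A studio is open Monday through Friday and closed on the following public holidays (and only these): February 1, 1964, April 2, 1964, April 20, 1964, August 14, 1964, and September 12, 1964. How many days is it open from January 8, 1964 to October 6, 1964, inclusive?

192 working days

January 8, 1964 is a Wednesday.
From January 8, 1964 to October 6, 1964 is 273 days inclusive.
273 = 7 × 39, so the span is exactly 39 full weeks.
Each full week contributes 5 weekdays (Mon–Fri): 39 × 5 = 195.
Holidays: February 1, 1964 (Sat); April 2, 1964 (Thu); April 20, 1964 (Mon); August 14, 1964 (Fri); September 12, 1964 (Sat).
3 of the 5 holidays fall on weekdays; the rest are weekends and were already excluded.
Business days: 195 − 3 = 192.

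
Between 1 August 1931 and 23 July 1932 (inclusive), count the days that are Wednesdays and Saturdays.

1 August 1931 is a Saturday.
That's 358 days from start to end, counting both.
358 = 7 × 51 + 1, so there are 51 full weeks plus 1 extra day.
Each full week contributes 2 days from the set (Wed, Sat): 51 × 2 = 102.
The 1 extra day is Saturday — 1 of them qualifies.
Total: 102 + 1 = 103.

103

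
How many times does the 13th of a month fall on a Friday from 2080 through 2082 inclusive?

Friday-the-13ths by year:
2080: Sep, Dec
2081: Jun
2082: Feb, Mar, Nov

6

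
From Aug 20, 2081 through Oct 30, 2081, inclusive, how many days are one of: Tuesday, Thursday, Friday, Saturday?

41

Aug 20, 2081 is a Wednesday.
That's 72 days from start to end, counting both.
72 = 7 × 10 + 2, so there are 10 full weeks plus 2 extra days.
Each full week contributes 4 days from the set (Tue, Thu, Fri, Sat): 10 × 4 = 40.
The 2 extra days are Wednesday, Thursday — 1 of them qualifies.
Total: 40 + 1 = 41.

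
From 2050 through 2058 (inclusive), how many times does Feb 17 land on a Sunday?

1

Day of week of February 17 in each year:
2050: Thu, 2051: Fri, 2052: Sat, 2053: Mon, 2054: Tue, 2055: Wed, 2056: Thu, 2057: Sat, 2058: Sun ✓
Sundays: 2058.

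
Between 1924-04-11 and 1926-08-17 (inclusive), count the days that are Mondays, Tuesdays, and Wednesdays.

1924-04-11 is a Friday.
The range spans 859 days (inclusive of both endpoints).
859 = 7 × 122 + 5, so there are 122 full weeks plus 5 extra days.
Each full week contributes 3 days from the set (Mon, Tue, Wed): 122 × 3 = 366.
The 5 extra days are Friday, Saturday, Sunday, Monday, Tuesday — 2 of them qualify.
Total: 366 + 2 = 368.

368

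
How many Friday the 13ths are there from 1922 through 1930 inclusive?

16

Friday-the-13ths by year:
1922: Jan, Oct
1923: Apr, Jul
1924: Jun
1925: Feb, Mar, Nov
1926: Aug
1927: May
1928: Jan, Apr, Jul
1929: Sep, Dec
1930: Jun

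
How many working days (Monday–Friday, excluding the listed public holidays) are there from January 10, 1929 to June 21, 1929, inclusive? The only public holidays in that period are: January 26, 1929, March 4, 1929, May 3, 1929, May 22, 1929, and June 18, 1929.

113

January 10, 1929 is a Thursday.
That's 163 days from start to end, counting both.
163 = 7 × 23 + 2, so there are 23 full weeks plus 2 extra days.
Each full week contributes 5 weekdays (Mon–Fri): 23 × 5 = 115.
The 2 extra days are Thu, Fri — 2 of them qualify.
Total: 115 + 2 = 117.
Holidays: January 26, 1929 (Sat); March 4, 1929 (Mon); May 3, 1929 (Fri); May 22, 1929 (Wed); June 18, 1929 (Tue).
4 of the 5 holidays fall on weekdays; the rest are weekends and were already excluded.
Business days: 117 − 4 = 113.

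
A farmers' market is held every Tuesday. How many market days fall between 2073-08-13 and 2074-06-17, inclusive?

44 Tuesdays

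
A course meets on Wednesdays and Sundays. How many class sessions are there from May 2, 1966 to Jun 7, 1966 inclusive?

10

May 2, 1966 is a Monday.
From May 2, 1966 to Jun 7, 1966 is 37 days inclusive.
37 = 7 × 5 + 2, so there are 5 full weeks plus 2 extra days.
Each full week contributes 2 days from the set (Wed, Sun): 5 × 2 = 10.
The 2 extra days are Mon, Tue — none qualify.
Total: 10 + 0 = 10.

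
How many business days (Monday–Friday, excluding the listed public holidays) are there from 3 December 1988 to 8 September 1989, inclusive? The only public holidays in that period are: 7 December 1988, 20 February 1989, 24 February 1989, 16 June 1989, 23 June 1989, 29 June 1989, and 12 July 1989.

3 December 1988 is a Saturday.
From 3 December 1988 to 8 September 1989 is 280 days inclusive.
280 = 7 × 40, so the span is exactly 40 full weeks.
Each full week contributes 5 weekdays (Mon–Fri): 40 × 5 = 200.
Total: 200.
Holidays: 7 December 1988 (Wed); 20 February 1989 (Mon); 24 February 1989 (Fri); 16 June 1989 (Fri); 23 June 1989 (Fri); 29 June 1989 (Thu); 12 July 1989 (Wed).
All 7 holidays fall on weekdays, so subtract 7.
Business days: 200 − 7 = 193.

193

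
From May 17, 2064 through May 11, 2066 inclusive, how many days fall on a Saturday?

104 Saturdays

May 17, 2064 is a Saturday.
From May 17, 2064 to May 11, 2066 is 725 days inclusive.
725 = 7 × 103 + 4, so there are 103 full weeks plus 4 extra days.
Each full week contributes one Saturday: 103 so far.
The 4 extra days are Saturday, Sunday, Monday, Tuesday — 1 of them qualifies.
Total: 103 + 1 = 104.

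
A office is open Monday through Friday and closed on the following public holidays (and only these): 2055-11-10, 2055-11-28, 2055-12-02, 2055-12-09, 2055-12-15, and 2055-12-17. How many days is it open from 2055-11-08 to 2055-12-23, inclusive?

29 business days

2055-11-08 is a Monday.
That's 46 days from start to end, counting both.
46 = 7 × 6 + 4, so there are 6 full weeks plus 4 extra days.
Each full week contributes 5 weekdays (Mon–Fri): 6 × 5 = 30.
The 4 extra days are Monday, Tuesday, Wednesday, Thursday — 4 of them qualify.
Total: 30 + 4 = 34.
Holidays: 2055-11-10 (Wed); 2055-11-28 (Sun); 2055-12-02 (Thu); 2055-12-09 (Thu); 2055-12-15 (Wed); 2055-12-17 (Fri).
5 of the 6 holidays fall on weekdays; the rest are weekends and were already excluded.
Business days: 34 − 5 = 29.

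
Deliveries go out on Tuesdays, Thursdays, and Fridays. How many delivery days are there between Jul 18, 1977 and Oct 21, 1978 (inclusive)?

Jul 18, 1977 is a Monday.
The range spans 461 days (inclusive of both endpoints).
461 = 7 × 65 + 6, so there are 65 full weeks plus 6 extra days.
Each full week contributes 3 days from the set (Tue, Thu, Fri): 65 × 3 = 195.
The 6 extra days are Mon, Tue, Wed, Thu, Fri, Sat — 3 of them qualify.
Total: 195 + 3 = 198.

198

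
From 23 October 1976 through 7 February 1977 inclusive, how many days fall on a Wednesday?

23 October 1976 is a Saturday.
From 23 October 1976 to 7 February 1977 is 108 days inclusive.
108 = 7 × 15 + 3, so there are 15 full weeks plus 3 extra days.
Each full week contributes one Wednesday: 15 so far.
The 3 extra days are Saturday, Sunday, Monday — none qualify.
Total: 15 + 0 = 15.

15 Wednesdays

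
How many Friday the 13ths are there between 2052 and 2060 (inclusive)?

Friday-the-13ths by year:
2052: Sep, Dec
2053: Jun
2054: Feb, Mar, Nov
2055: Aug
2056: Oct
2057: Apr, Jul
2058: Sep, Dec
2059: Jun
2060: Feb, Aug

15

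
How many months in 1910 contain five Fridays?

4

A month has five Fridays exactly when Friday falls within its first (length − 28) days.
Jan: 31 days, starts Sat → 5 of Sat, Sun, Mon
Feb: 28 days, starts Tue → 5 of (none)
Mar: 31 days, starts Tue → 5 of Tue, Wed, Thu
Apr: 30 days, starts Fri → 5 of Fri, Sat ✓
May: 31 days, starts Sun → 5 of Sun, Mon, Tue
Jun: 30 days, starts Wed → 5 of Wed, Thu
Jul: 31 days, starts Fri → 5 of Fri, Sat, Sun ✓
Aug: 31 days, starts Mon → 5 of Mon, Tue, Wed
Sep: 30 days, starts Thu → 5 of Thu, Fri ✓
Oct: 31 days, starts Sat → 5 of Sat, Sun, Mon
Nov: 30 days, starts Tue → 5 of Tue, Wed
Dec: 31 days, starts Thu → 5 of Thu, Fri, Sat ✓
Months with five Fridays: Apr, Jul, Sep, Dec.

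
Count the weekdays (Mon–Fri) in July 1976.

22

1 July 1976 is a Thursday.
The range spans 31 days (inclusive of both endpoints).
31 = 7 × 4 + 3, so there are 4 full weeks plus 3 extra days.
Each full week contributes 5 weekdays (Mon–Fri): 4 × 5 = 20.
The 3 extra days are Thursday, Friday, Saturday — 2 of them qualify.
Total: 20 + 2 = 22.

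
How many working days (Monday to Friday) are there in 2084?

260

1 January 2084 is a Saturday.
From 1 January 2084 to 31 December 2084 is 366 days inclusive.
366 = 7 × 52 + 2, so there are 52 full weeks plus 2 extra days.
Each full week contributes 5 weekdays (Mon–Fri): 52 × 5 = 260.
The 2 extra days are Saturday, Sunday — none qualify.
Total: 260 + 0 = 260.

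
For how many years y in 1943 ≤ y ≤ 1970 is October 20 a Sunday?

Day of week of October 20 in each year:
1943: Wed, 1944: Fri, 1945: Sat, 1946: Sun ✓, 1947: Mon, 1948: Wed, 1949: Thu, 1950: Fri, 1951: Sat, 1952: Mon, 1953: Tue, 1954: Wed, 1955: Thu, 1956: Sat, 1957: Sun ✓, 1958: Mon, 1959: Tue, 1960: Thu, 1961: Fri, 1962: Sat, 1963: Sun ✓, 1964: Tue, 1965: Wed, 1966: Thu, 1967: Fri, 1968: Sun ✓, 1969: Mon, 1970: Tue
Sundays: 1946, 1957, 1963, 1968.

4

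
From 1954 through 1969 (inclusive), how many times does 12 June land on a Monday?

Day of week of June 12 in each year:
1954: Sat, 1955: Sun, 1956: Tue, 1957: Wed, 1958: Thu, 1959: Fri, 1960: Sun, 1961: Mon ✓, 1962: Tue, 1963: Wed, 1964: Fri, 1965: Sat, 1966: Sun, 1967: Mon ✓, 1968: Wed, 1969: Thu
Mondays: 1961, 1967.

2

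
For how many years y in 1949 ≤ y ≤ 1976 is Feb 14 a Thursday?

4

Day of week of February 14 in each year:
1949: Mon, 1950: Tue, 1951: Wed, 1952: Thu ✓, 1953: Sat, 1954: Sun, 1955: Mon, 1956: Tue, 1957: Thu ✓, 1958: Fri, 1959: Sat, 1960: Sun, 1961: Tue, 1962: Wed, 1963: Thu ✓, 1964: Fri, 1965: Sun, 1966: Mon, 1967: Tue, 1968: Wed, 1969: Fri, 1970: Sat, 1971: Sun, 1972: Mon, 1973: Wed, 1974: Thu ✓, 1975: Fri, 1976: Sat
Thursdays: 1952, 1957, 1963, 1974.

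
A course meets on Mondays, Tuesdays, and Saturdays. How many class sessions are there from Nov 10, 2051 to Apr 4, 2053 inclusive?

219

Nov 10, 2051 is a Friday.
The range spans 512 days (inclusive of both endpoints).
512 = 7 × 73 + 1, so there are 73 full weeks plus 1 extra day.
Each full week contributes 3 days from the set (Mon, Tue, Sat): 73 × 3 = 219.
The 1 extra day is Fri — none qualify.
Total: 219 + 0 = 219.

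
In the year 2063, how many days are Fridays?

52

January 1, 2063 is a Monday.
That's 365 days from start to end, counting both.
365 = 7 × 52 + 1, so there are 52 full weeks plus 1 extra day.
Each full week contributes one Friday: 52 so far.
The 1 extra day is Monday — none qualify.
Total: 52 + 0 = 52.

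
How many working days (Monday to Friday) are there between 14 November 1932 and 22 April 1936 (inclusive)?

14 November 1932 is a Monday.
The range spans 1256 days (inclusive of both endpoints).
1256 = 7 × 179 + 3, so there are 179 full weeks plus 3 extra days.
Each full week contributes 5 weekdays (Mon–Fri): 179 × 5 = 895.
The 3 extra days are Mon, Tue, Wed — 3 of them qualify.
Total: 895 + 3 = 898.

898 weekdays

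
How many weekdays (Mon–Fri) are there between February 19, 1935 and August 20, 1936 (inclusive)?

February 19, 1935 is a Tuesday.
The range spans 549 days (inclusive of both endpoints).
549 = 7 × 78 + 3, so there are 78 full weeks plus 3 extra days.
Each full week contributes 5 weekdays (Mon–Fri): 78 × 5 = 390.
The 3 extra days are Tuesday, Wednesday, Thursday — 3 of them qualify.
Total: 390 + 3 = 393.

393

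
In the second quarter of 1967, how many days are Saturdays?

April 1, 1967 is a Saturday.
That's 91 days from start to end, counting both.
91 = 7 × 13, so the span is exactly 13 full weeks.
Each full week contributes one Saturday: 13 so far.
Total: 13.

13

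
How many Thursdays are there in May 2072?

4

May 1, 2072 is a Sunday.
The range spans 31 days (inclusive of both endpoints).
31 = 7 × 4 + 3, so there are 4 full weeks plus 3 extra days.
Each full week contributes one Thursday: 4 so far.
The 3 extra days are Sunday, Monday, Tuesday — none qualify.
Total: 4 + 0 = 4.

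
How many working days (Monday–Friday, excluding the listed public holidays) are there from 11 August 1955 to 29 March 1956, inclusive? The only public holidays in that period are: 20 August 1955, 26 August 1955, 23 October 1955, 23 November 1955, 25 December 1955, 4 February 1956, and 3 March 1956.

11 August 1955 is a Thursday.
From 11 August 1955 to 29 March 1956 is 232 days inclusive.
232 = 7 × 33 + 1, so there are 33 full weeks plus 1 extra day.
Each full week contributes 5 weekdays (Mon–Fri): 33 × 5 = 165.
The 1 extra day is Thu — 1 of them qualifies.
Total: 165 + 1 = 166.
Holidays: 20 August 1955 (Sat); 26 August 1955 (Fri); 23 October 1955 (Sun); 23 November 1955 (Wed); 25 December 1955 (Sun); 4 February 1956 (Sat); 3 March 1956 (Sat).
2 of the 7 holidays fall on weekdays; the rest are weekends and were already excluded.
Business days: 166 − 2 = 164.

164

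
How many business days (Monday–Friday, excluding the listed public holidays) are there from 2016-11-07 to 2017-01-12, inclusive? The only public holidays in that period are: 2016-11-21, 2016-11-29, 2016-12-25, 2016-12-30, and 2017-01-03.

45 business days

2016-11-07 is a Monday.
That's 67 days from start to end, counting both.
67 = 7 × 9 + 4, so there are 9 full weeks plus 4 extra days.
Each full week contributes 5 weekdays (Mon–Fri): 9 × 5 = 45.
The 4 extra days are Mon, Tue, Wed, Thu — 4 of them qualify.
Total: 45 + 4 = 49.
Holidays: 2016-11-21 (Mon); 2016-11-29 (Tue); 2016-12-25 (Sun); 2016-12-30 (Fri); 2017-01-03 (Tue).
4 of the 5 holidays fall on weekdays; the rest are weekends and were already excluded.
Business days: 49 − 4 = 45.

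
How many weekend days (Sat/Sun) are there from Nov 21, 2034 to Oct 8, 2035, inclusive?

Nov 21, 2034 is a Tuesday.
From Nov 21, 2034 to Oct 8, 2035 is 322 days inclusive.
322 = 7 × 46, so the span is exactly 46 full weeks.
Each full week contributes 2 weekend days (Sat, Sun): 46 × 2 = 92.

92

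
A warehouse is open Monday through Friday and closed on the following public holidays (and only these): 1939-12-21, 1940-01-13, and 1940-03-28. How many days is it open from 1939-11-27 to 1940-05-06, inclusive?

1939-11-27 is a Monday.
That's 162 days from start to end, counting both.
162 = 7 × 23 + 1, so there are 23 full weeks plus 1 extra day.
Each full week contributes 5 weekdays (Mon–Fri): 23 × 5 = 115.
The 1 extra day is Mon — 1 of them qualifies.
Total: 115 + 1 = 116.
Holidays: 1939-12-21 (Thu); 1940-01-13 (Sat); 1940-03-28 (Thu).
2 of the 3 holidays fall on weekdays; the rest are weekends and were already excluded.
Business days: 116 − 2 = 114.

114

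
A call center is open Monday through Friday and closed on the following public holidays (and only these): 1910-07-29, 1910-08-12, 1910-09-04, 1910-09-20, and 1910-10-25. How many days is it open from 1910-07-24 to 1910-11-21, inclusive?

1910-07-24 is a Sunday.
The range spans 121 days (inclusive of both endpoints).
121 = 7 × 17 + 2, so there are 17 full weeks plus 2 extra days.
Each full week contributes 5 weekdays (Mon–Fri): 17 × 5 = 85.
The 2 extra days are Sun, Mon — 1 of them qualifies.
Total: 85 + 1 = 86.
Holidays: 1910-07-29 (Fri); 1910-08-12 (Fri); 1910-09-04 (Sun); 1910-09-20 (Tue); 1910-10-25 (Tue).
4 of the 5 holidays fall on weekdays; the rest are weekends and were already excluded.
Business days: 86 − 4 = 82.

82 working days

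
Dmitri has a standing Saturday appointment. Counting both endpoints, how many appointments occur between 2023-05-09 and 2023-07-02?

8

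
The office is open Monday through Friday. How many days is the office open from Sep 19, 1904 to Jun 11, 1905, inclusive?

190

Sep 19, 1904 is a Monday.
The range spans 266 days (inclusive of both endpoints).
266 = 7 × 38, so the span is exactly 38 full weeks.
Each full week contributes 5 weekdays (Mon–Fri): 38 × 5 = 190.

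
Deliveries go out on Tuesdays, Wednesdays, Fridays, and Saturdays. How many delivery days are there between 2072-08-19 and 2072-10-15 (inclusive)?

34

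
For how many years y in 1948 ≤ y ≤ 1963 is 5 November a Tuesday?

Day of week of November 5 in each year:
1948: Fri, 1949: Sat, 1950: Sun, 1951: Mon, 1952: Wed, 1953: Thu, 1954: Fri, 1955: Sat, 1956: Mon, 1957: Tue ✓, 1958: Wed, 1959: Thu, 1960: Sat, 1961: Sun, 1962: Mon, 1963: Tue ✓
Tuesdays: 1957, 1963.

2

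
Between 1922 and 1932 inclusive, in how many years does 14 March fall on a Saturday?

2

Day of week of March 14 in each year:
1922: Tue, 1923: Wed, 1924: Fri, 1925: Sat ✓, 1926: Sun, 1927: Mon, 1928: Wed, 1929: Thu, 1930: Fri, 1931: Sat ✓, 1932: Mon
Saturdays: 1925, 1931.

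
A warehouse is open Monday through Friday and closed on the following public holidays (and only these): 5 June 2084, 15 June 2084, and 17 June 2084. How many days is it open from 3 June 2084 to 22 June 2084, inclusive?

3 June 2084 is a Saturday.
That's 20 days from start to end, counting both.
20 = 7 × 2 + 6, so there are 2 full weeks plus 6 extra days.
Each full week contributes 5 weekdays (Mon–Fri): 2 × 5 = 10.
The 6 extra days are Saturday, Sunday, Monday, Tuesday, Wednesday, Thursday — 4 of them qualify.
Total: 10 + 4 = 14.
Holidays: 5 June 2084 (Mon); 15 June 2084 (Thu); 17 June 2084 (Sat).
2 of the 3 holidays fall on weekdays; the rest are weekends and were already excluded.
Business days: 14 − 2 = 12.

12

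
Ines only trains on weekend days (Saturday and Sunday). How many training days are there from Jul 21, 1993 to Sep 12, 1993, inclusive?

Jul 21, 1993 is a Wednesday.
That's 54 days from start to end, counting both.
54 = 7 × 7 + 5, so there are 7 full weeks plus 5 extra days.
Each full week contributes 2 weekend days (Sat, Sun): 7 × 2 = 14.
The 5 extra days are Wed, Thu, Fri, Sat, Sun — 2 of them qualify.
Total: 14 + 2 = 16.

16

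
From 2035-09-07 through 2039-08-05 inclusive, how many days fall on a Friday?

205 Fridays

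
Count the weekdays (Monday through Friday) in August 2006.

23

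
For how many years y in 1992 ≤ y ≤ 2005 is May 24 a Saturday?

2

Day of week of May 24 in each year:
1992: Sun, 1993: Mon, 1994: Tue, 1995: Wed, 1996: Fri, 1997: Sat ✓, 1998: Sun, 1999: Mon, 2000: Wed, 2001: Thu, 2002: Fri, 2003: Sat ✓, 2004: Mon, 2005: Tue
Saturdays: 1997, 2003.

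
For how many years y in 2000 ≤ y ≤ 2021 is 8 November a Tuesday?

Day of week of November 8 in each year:
2000: Wed, 2001: Thu, 2002: Fri, 2003: Sat, 2004: Mon, 2005: Tue ✓, 2006: Wed, 2007: Thu, 2008: Sat, 2009: Sun, 2010: Mon, 2011: Tue ✓, 2012: Thu, 2013: Fri, 2014: Sat, 2015: Sun, 2016: Tue ✓, 2017: Wed, 2018: Thu, 2019: Fri, 2020: Sun, 2021: Mon
Tuesdays: 2005, 2011, 2016.

3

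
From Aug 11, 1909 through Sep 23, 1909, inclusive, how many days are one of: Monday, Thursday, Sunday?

19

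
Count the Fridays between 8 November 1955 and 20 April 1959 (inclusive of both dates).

8 November 1955 is a Tuesday.
That's 1260 days from start to end, counting both.
1260 = 7 × 180, so the span is exactly 180 full weeks.
Each full week contributes one Friday: 180 so far.

180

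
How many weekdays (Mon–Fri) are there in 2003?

261 weekdays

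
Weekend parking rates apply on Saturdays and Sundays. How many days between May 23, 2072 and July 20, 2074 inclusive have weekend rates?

224

May 23, 2072 is a Monday.
The range spans 789 days (inclusive of both endpoints).
789 = 7 × 112 + 5, so there are 112 full weeks plus 5 extra days.
Each full week contributes 2 weekend days (Sat, Sun): 112 × 2 = 224.
The 5 extra days are Mon, Tue, Wed, Thu, Fri — none qualify.
Total: 224 + 0 = 224.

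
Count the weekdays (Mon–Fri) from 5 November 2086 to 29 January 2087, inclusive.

5 November 2086 is a Tuesday.
That's 86 days from start to end, counting both.
86 = 7 × 12 + 2, so there are 12 full weeks plus 2 extra days.
Each full week contributes 5 weekdays (Mon–Fri): 12 × 5 = 60.
The 2 extra days are Tuesday, Wednesday — 2 of them qualify.
Total: 60 + 2 = 62.

62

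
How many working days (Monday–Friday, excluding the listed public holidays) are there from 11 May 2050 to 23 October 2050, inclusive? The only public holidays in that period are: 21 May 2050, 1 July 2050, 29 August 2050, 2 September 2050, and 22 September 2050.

114 working days

11 May 2050 is a Wednesday.
That's 166 days from start to end, counting both.
166 = 7 × 23 + 5, so there are 23 full weeks plus 5 extra days.
Each full week contributes 5 weekdays (Mon–Fri): 23 × 5 = 115.
The 5 extra days are Wednesday, Thursday, Friday, Saturday, Sunday — 3 of them qualify.
Total: 115 + 3 = 118.
Holidays: 21 May 2050 (Sat); 1 July 2050 (Fri); 29 August 2050 (Mon); 2 September 2050 (Fri); 22 September 2050 (Thu).
4 of the 5 holidays fall on weekdays; the rest are weekends and were already excluded.
Business days: 118 − 4 = 114.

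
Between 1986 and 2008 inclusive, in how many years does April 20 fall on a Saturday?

3

Day of week of April 20 in each year:
1986: Sun, 1987: Mon, 1988: Wed, 1989: Thu, 1990: Fri, 1991: Sat ✓, 1992: Mon, 1993: Tue, 1994: Wed, 1995: Thu, 1996: Sat ✓, 1997: Sun, 1998: Mon, 1999: Tue, 2000: Thu, 2001: Fri, 2002: Sat ✓, 2003: Sun, 2004: Tue, 2005: Wed, 2006: Thu, 2007: Fri, 2008: Sun
Saturdays: 1991, 1996, 2002.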